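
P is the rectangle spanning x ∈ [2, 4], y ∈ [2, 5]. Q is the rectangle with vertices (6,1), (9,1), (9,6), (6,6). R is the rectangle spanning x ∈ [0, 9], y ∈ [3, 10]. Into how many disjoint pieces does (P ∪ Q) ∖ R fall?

(P ∪ Q) ∖ R splits into 2 disjoint pieces (area 2, area 6).

2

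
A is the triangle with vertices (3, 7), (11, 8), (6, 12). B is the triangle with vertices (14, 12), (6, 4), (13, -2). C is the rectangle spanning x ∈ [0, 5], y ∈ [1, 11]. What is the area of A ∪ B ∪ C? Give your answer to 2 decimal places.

By inclusion–exclusion:
Individual areas: |A| = 18.5, |B| = 52, |C| = 50.
|A∩B| = 0.2937.
|A∩C| = 3.0833.
|B∩C| = 0.
|A∩B∩C| = 0.
|A ∪ B ∪ C| = 120.5 − 3.377 + 0 = 117.12.

117.12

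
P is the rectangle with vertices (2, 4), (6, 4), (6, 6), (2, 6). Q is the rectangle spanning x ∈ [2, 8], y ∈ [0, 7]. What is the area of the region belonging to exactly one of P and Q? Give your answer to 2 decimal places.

34.00

|P∩Q|: x∈[2,6], y∈[4,6] → 4·2 = 8.
|P △ Q| = |P| + |Q| − 2·|P∩Q| = 8 + 42 − 16 = 34.00.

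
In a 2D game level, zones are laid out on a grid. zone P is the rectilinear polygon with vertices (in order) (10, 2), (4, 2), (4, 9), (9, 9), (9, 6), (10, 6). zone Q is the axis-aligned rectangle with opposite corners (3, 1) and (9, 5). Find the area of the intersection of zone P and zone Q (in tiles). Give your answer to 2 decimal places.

15.00

The intersection is the polygon with vertices (4,2), (4,5), (9,5), (9,2).
By the shoelace formula its area is 15.00.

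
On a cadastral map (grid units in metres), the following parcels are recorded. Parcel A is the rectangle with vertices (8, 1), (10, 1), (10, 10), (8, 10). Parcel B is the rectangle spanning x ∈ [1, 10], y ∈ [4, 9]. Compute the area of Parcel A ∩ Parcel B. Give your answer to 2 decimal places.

|Parcel A∩Parcel B|: x∈[8,10], y∈[4,9] → 2·5 = 10.

10.00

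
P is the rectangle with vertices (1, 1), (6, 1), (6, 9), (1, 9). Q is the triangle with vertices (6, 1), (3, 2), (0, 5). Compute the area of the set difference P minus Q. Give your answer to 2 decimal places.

|P| = 40, |P∩Q| = 2.8333.
|P ∖ Q| = |P| − |P∩Q| = 40 − 2.8333 = 37.17.

37.17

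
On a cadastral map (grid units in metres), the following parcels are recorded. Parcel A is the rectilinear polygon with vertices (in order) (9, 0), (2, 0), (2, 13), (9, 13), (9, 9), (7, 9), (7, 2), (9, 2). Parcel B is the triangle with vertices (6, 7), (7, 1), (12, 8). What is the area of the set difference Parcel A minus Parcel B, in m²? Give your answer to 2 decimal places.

73.56

|Parcel A| = 77, |Parcel A∩Parcel B| = 3.4405.
|Parcel A ∖ Parcel B| = |Parcel A| − |Parcel A∩Parcel B| = 77 − 3.4405 = 73.56.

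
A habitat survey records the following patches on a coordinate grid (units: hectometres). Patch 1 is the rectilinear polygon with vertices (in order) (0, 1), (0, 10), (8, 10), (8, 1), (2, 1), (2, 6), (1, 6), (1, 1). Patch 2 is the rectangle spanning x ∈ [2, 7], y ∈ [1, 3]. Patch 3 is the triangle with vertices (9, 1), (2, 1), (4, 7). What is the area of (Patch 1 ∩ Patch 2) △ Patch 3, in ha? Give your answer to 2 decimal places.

|Patch 1 ∩ Patch 2| = 10.
|(Patch 1 ∩ Patch 2) ∩ Patch 3| = 9.3333.
|(Patch 1 ∩ Patch 2) △ Patch 3| = 10 + 21 − 18.6667 = 12.33.

12.33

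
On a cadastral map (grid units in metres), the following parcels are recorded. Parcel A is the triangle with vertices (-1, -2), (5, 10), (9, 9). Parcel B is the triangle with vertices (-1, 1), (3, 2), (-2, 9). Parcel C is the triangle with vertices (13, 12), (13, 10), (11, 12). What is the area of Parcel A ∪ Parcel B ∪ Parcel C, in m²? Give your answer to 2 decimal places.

By inclusion–exclusion:
Individual areas: |Parcel A| = 27, |Parcel B| = 16.5, |Parcel C| = 2.
|Parcel A∩Parcel B| = 2.1564.
|Parcel A∩Parcel C| = 0.
|Parcel B∩Parcel C| = 0.
|Parcel A∩Parcel B∩Parcel C| = 0.
|Parcel A ∪ Parcel B ∪ Parcel C| = 45.5 − 2.1564 + 0 = 43.34.

43.34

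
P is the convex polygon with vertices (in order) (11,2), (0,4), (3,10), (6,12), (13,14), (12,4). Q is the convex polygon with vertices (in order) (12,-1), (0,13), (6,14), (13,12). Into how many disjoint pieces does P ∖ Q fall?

2

P ∖ Q splits into 2 disjoint pieces (area 28.3336, area 3.3056).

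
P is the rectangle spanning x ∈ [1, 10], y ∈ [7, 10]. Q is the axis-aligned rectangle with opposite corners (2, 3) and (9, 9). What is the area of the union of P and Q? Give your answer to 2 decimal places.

55.00

By inclusion–exclusion:
Individual areas: |P| = 27, |Q| = 42.
|P∩Q|: x∈[2,9], y∈[7,9] → 7·2 = 14.
|P ∪ Q| = 69 − 14 = 55.00.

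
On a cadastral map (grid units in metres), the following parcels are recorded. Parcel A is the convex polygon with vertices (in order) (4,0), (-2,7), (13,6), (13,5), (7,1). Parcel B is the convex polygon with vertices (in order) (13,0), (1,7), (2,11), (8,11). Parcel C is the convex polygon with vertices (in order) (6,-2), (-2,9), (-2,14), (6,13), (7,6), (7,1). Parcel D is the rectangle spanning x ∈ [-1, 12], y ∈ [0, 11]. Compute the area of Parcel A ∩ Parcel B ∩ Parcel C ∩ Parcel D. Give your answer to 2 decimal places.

The intersection is the polygon with vertices (6.942,6.404), (7,6), (7,3.5), (1.387,6.774).
By the shoelace formula its area is 8.13.

8.13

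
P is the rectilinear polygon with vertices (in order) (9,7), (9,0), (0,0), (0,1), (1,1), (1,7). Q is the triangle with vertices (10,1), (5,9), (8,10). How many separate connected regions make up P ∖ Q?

P ∖ Q splits into 2 disjoint pieces (area 0.25, area 50.95).

2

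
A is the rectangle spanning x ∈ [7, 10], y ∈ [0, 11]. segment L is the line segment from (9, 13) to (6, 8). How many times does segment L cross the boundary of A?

The segment meets the boundary at (7,9.667), (7.8,11).

2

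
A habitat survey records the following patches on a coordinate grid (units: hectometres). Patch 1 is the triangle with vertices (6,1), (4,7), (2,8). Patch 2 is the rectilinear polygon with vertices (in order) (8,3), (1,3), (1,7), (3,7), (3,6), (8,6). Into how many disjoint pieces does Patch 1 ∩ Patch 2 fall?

2

Patch 1 ∩ Patch 2 splits into 2 disjoint pieces (area 2.5, area 0.1607).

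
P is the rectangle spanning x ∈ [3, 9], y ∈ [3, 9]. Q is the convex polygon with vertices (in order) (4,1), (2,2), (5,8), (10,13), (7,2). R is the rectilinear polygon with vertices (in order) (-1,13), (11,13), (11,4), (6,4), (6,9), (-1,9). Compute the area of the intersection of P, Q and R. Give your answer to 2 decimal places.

The intersection is the polygon with vertices (7.545,4), (6,4), (6,9), (8.909,9).
By the shoelace formula its area is 11.14.

11.14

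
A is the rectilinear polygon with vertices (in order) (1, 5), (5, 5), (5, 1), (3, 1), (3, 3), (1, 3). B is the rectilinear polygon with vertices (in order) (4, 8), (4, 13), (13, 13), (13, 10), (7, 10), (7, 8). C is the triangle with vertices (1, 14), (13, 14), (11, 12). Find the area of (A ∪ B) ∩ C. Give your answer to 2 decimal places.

3.00

The region (A ∪ B) ∩ C is the polygon with vertices (12,13), (11,12), (6,13).
By the shoelace formula its area is 3.00.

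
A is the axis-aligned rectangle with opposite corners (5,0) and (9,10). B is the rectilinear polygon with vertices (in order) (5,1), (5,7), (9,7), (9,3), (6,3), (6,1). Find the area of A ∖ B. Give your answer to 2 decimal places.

22.00

|A| = 40, |A∩B| = 18.
|A ∖ B| = |A| − |A∩B| = 40 − 18 = 22.00.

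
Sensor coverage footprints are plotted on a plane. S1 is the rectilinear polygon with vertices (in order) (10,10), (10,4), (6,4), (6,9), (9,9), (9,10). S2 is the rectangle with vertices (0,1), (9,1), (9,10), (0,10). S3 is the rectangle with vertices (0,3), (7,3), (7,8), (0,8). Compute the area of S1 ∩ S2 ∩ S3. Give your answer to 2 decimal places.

The intersection is the polygon with vertices (6,8), (7,8), (7,4), (6,4).
By the shoelace formula its area is 4.00.

4.00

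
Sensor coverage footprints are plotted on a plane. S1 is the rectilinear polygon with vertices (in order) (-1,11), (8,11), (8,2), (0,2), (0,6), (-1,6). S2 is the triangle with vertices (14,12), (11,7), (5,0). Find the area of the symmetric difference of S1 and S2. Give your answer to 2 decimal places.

|S1| = 77, |S2| = 4.5, |S1∩S2| = 0.5357.
|S1 △ S2| = |S1| + |S2| − 2·|S1∩S2| = 77 + 4.5 − 1.0714 = 80.43.

80.43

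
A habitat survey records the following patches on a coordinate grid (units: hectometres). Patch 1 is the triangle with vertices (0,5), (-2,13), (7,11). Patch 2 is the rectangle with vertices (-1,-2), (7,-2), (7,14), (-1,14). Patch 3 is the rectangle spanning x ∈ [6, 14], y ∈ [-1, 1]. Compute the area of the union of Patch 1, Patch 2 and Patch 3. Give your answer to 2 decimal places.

143.89

By inclusion–exclusion:
Individual areas: |Patch 1| = 34, |Patch 2| = 128, |Patch 3| = 16.
|Patch 1∩Patch 2| = 32.1111.
|Patch 1∩Patch 3| = 0.
|Patch 2∩Patch 3|: x∈[6,7], y∈[-1,1] → 1·2 = 2.
|Patch 1∩Patch 2∩Patch 3| = 0.
|Patch 1 ∪ Patch 2 ∪ Patch 3| = 178 − 34.1111 + 0 = 143.89.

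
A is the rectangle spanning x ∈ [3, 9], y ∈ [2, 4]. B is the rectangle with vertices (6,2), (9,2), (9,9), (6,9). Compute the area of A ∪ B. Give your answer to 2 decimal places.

By inclusion–exclusion:
Individual areas: |A| = 12, |B| = 21.
|A∩B|: x∈[6,9], y∈[2,4] → 3·2 = 6.
|A ∪ B| = 33 − 6 = 27.00.

27.00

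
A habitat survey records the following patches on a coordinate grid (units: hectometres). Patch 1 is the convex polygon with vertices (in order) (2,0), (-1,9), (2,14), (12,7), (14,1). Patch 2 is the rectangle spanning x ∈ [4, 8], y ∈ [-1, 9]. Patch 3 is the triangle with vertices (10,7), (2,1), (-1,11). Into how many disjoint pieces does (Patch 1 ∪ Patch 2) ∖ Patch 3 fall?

(Patch 1 ∪ Patch 2) ∖ Patch 3 is a single connected region.

1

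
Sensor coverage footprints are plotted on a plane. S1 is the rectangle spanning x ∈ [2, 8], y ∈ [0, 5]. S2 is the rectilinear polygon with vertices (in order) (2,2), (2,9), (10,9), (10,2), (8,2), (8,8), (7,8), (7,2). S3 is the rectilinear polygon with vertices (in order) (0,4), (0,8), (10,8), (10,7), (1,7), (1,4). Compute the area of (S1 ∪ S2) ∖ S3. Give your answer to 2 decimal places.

|S1 ∪ S2| = 65.
|(S1 ∪ S2) ∩ S3| = 7.
|(S1 ∪ S2) ∖ S3| = 65 − 7 = 58.00.

58.00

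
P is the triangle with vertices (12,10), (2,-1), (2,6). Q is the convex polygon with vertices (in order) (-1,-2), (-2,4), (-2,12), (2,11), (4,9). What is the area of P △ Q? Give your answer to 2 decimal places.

|P| = 35, |Q| = 47.5, |P∩Q| = 0.5444.
|P △ Q| = |P| + |Q| − 2·|P∩Q| = 35 + 47.5 − 1.0889 = 81.41.

81.41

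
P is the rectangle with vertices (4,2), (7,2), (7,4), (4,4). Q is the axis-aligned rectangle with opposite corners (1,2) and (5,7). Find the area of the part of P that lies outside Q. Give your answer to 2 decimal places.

4.00

|P∩Q|: x∈[4,5], y∈[2,4] → 1·2 = 2.
|P| = 6.
|P ∖ Q| = |P| − |P∩Q| = 6 − 2 = 4.00.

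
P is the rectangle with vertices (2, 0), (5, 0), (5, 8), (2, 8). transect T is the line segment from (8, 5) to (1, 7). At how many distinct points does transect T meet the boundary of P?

2

The segment meets the boundary at (2,6.714), (5,5.857).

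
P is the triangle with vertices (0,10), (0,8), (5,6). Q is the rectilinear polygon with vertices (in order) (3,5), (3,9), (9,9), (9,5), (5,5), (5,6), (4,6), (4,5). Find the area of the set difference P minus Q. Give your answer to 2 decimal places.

4.20

|P| = 5, |P∩Q| = 0.8.
|P ∖ Q| = |P| − |P∩Q| = 5 − 0.8 = 4.20.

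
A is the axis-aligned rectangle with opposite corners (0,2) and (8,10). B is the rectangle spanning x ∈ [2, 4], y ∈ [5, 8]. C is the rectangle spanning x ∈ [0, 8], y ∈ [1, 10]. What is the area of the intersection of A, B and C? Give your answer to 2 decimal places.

The intersection is the polygon with vertices (2,8), (4,8), (4,5), (2,5).
By the shoelace formula its area is 6.00.

6.00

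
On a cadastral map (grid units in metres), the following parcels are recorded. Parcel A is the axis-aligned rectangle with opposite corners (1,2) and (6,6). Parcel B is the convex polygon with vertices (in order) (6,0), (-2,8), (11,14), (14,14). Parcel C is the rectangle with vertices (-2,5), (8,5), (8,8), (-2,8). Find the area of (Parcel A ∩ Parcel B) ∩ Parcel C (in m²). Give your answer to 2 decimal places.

5.00

The region (Parcel A ∩ Parcel B) ∩ Parcel C is the polygon with vertices (6,6), (6,5), (1,5), (1,6).
By the shoelace formula its area is 5.00.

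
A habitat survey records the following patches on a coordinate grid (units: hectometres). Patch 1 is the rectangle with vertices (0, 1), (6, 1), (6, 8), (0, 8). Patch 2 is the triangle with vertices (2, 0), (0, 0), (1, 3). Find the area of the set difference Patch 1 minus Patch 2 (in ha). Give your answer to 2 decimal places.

|Patch 1| = 42, |Patch 1∩Patch 2| = 1.3333.
|Patch 1 ∖ Patch 2| = |Patch 1| − |Patch 1∩Patch 2| = 42 − 1.3333 = 40.67.

40.67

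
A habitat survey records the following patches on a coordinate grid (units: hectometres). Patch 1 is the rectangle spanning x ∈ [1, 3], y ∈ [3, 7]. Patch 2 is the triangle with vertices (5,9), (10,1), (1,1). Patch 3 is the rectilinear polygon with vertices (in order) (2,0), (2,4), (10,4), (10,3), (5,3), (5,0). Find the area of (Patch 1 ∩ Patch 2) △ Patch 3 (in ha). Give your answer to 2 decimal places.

16.50

|Patch 1 ∩ Patch 2| = 1.
|(Patch 1 ∩ Patch 2) ∩ Patch 3| = 0.75.
|(Patch 1 ∩ Patch 2) △ Patch 3| = 1 + 17 − 1.5 = 16.50.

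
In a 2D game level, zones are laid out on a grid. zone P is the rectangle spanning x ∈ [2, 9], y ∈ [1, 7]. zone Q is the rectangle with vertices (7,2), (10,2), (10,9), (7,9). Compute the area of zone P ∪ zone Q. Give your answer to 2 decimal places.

By inclusion–exclusion:
Individual areas: |zone P| = 42, |zone Q| = 21.
|zone P∩zone Q|: x∈[7,9], y∈[2,7] → 2·5 = 10.
|zone P ∪ zone Q| = 63 − 10 = 53.00.

53.00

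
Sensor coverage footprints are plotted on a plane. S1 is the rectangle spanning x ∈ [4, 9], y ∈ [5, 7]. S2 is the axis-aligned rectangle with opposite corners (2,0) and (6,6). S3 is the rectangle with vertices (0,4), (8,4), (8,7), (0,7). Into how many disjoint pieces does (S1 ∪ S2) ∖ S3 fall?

(S1 ∪ S2) ∖ S3 splits into 2 disjoint pieces (area 2, area 16).

2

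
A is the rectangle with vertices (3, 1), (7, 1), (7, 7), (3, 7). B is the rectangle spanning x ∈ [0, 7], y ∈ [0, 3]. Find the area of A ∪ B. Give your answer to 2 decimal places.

By inclusion–exclusion:
Individual areas: |A| = 24, |B| = 21.
|A∩B|: x∈[3,7], y∈[1,3] → 4·2 = 8.
|A ∪ B| = 45 − 8 = 37.00.

37.00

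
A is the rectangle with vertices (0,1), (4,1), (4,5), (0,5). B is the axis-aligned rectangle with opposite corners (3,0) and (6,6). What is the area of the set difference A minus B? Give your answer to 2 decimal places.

12.00

|A∩B|: x∈[3,4], y∈[1,5] → 1·4 = 4.
|A| = 16.
|A ∖ B| = |A| − |A∩B| = 16 − 4 = 12.00.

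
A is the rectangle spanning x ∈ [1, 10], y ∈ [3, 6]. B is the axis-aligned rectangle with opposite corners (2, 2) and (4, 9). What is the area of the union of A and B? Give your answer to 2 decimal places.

By inclusion–exclusion:
Individual areas: |A| = 27, |B| = 14.
|A∩B|: x∈[2,4], y∈[3,6] → 2·3 = 6.
|A ∪ B| = 41 − 6 = 35.00.

35.00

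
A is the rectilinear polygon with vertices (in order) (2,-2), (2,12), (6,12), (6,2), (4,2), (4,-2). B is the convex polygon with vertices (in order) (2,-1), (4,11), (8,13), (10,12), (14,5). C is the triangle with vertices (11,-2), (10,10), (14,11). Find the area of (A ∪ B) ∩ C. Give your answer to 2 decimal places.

The region (A ∪ B) ∩ C is the polygon with vertices (13.014,6.726), (12.435,4.217), (10.56,3.28), (10,10), (11,10.25).
By the shoelace formula its area is 13.30.

13.30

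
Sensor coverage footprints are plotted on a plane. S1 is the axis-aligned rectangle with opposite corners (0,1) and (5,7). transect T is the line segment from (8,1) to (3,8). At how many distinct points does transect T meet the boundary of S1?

2

The segment meets the boundary at (3.714,7), (5,5.2).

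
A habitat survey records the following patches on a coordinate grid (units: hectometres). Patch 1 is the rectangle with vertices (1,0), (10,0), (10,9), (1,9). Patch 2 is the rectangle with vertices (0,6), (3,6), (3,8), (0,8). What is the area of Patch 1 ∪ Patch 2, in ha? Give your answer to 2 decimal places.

83.00

By inclusion–exclusion:
Individual areas: |Patch 1| = 81, |Patch 2| = 6.
|Patch 1∩Patch 2|: x∈[1,3], y∈[6,8] → 2·2 = 4.
|Patch 1 ∪ Patch 2| = 87 − 4 = 83.00.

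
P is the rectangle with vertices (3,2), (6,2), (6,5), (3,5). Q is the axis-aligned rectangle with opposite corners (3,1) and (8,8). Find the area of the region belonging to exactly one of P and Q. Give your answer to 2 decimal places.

26.00

|P∩Q|: x∈[3,6], y∈[2,5] → 3·3 = 9.
|P △ Q| = |P| + |Q| − 2·|P∩Q| = 9 + 35 − 18 = 26.00.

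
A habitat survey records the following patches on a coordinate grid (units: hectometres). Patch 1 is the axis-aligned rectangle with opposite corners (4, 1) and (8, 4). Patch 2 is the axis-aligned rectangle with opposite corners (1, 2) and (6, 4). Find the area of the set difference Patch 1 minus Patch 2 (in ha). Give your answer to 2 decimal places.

|Patch 1∩Patch 2|: x∈[4,6], y∈[2,4] → 2·2 = 4.
|Patch 1| = 12.
|Patch 1 ∖ Patch 2| = |Patch 1| − |Patch 1∩Patch 2| = 12 − 4 = 8.00.

8.00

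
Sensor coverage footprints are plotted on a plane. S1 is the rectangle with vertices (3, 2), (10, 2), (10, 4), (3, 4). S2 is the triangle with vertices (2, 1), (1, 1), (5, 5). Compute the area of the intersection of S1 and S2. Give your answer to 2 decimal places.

The intersection is the polygon with vertices (4.25,4), (3,2.333), (3,3), (4,4).
By the shoelace formula its area is 0.54.

0.54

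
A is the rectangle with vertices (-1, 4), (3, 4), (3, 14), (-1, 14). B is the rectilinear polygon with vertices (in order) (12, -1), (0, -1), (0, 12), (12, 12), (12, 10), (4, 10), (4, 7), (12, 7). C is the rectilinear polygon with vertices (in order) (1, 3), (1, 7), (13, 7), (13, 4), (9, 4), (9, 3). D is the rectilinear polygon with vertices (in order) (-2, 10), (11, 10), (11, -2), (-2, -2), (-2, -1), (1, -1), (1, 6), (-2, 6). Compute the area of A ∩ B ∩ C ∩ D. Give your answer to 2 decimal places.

6.00

The intersection is the polygon with vertices (1,6), (1,7), (3,7), (3,4), (1,4).
By the shoelace formula its area is 6.00.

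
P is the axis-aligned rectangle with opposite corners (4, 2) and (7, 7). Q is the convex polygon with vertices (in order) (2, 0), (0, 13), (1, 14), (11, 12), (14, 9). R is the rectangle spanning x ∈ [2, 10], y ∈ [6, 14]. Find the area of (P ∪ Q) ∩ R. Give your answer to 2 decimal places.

The region (P ∪ Q) ∩ R is the polygon with vertices (10,12.2), (10,6), (2,6), (2,13.8).
By the shoelace formula its area is 56.00.

56.00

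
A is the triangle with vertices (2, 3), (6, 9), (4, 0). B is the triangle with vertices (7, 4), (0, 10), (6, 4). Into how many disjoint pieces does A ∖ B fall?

2

A ∖ B splits into 2 disjoint pieces (area 9.2727, area 2.0388).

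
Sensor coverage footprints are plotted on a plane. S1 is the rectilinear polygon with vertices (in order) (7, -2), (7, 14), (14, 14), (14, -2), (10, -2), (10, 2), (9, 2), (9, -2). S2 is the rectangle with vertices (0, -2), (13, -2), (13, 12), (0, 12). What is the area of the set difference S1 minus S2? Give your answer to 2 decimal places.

|S1| = 108, |S1∩S2| = 80.
|S1 ∖ S2| = |S1| − |S1∩S2| = 108 − 80 = 28.00.

28.00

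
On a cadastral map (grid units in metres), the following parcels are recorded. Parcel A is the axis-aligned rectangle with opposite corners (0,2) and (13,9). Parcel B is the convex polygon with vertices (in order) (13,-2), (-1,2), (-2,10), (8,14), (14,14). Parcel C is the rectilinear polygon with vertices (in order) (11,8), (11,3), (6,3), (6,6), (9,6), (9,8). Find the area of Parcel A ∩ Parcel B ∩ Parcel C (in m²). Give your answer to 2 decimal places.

19.00

The intersection is the polygon with vertices (11,3), (6,3), (6,6), (9,6), (9,8), (11,8).
By the shoelace formula its area is 19.00.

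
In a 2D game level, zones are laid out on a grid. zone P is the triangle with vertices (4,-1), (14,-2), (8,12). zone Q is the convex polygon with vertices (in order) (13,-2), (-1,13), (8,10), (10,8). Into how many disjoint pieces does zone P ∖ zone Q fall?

3

zone P ∖ zone Q splits into 3 disjoint pieces (area 29.8051, area 3.8373, area 2.0581).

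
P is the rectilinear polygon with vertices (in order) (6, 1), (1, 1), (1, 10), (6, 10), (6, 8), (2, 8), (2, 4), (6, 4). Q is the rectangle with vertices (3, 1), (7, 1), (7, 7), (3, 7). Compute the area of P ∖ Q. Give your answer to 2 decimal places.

|P| = 29, |P∩Q| = 9.
|P ∖ Q| = |P| − |P∩Q| = 29 − 9 = 20.00.

20.00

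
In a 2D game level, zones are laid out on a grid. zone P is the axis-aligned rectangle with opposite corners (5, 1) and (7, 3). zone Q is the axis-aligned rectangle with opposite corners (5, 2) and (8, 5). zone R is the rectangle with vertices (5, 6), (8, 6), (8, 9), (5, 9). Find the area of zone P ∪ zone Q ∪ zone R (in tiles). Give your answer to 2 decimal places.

By inclusion–exclusion:
Individual areas: |zone P| = 4, |zone Q| = 9, |zone R| = 9.
|zone P∩zone Q|: x∈[5,7], y∈[2,3] → 2·1 = 2.
|zone P∩zone R| = 0 (no overlap).
|zone Q∩zone R| = 0 (no overlap).
|zone P∩zone Q∩zone R| = 0.
|zone P ∪ zone Q ∪ zone R| = 22 − 2 + 0 = 20.00.

20.00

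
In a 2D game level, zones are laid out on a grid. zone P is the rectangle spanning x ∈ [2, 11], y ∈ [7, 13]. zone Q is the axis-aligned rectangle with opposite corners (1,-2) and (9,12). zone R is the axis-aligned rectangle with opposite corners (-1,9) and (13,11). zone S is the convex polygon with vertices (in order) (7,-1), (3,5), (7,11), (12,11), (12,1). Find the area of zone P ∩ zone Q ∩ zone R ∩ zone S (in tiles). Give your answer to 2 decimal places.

5.33

The intersection is the polygon with vertices (9,11), (9,9), (5.667,9), (7,11).
By the shoelace formula its area is 5.33.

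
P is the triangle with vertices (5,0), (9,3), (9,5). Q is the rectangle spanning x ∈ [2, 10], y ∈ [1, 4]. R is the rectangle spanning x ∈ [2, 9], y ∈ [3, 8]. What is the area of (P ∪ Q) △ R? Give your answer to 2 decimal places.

44.87

|P ∪ Q| = 24.6667.
|(P ∪ Q) ∩ R| = 7.4.
|(P ∪ Q) △ R| = 24.6667 + 35 − 14.8 = 44.87.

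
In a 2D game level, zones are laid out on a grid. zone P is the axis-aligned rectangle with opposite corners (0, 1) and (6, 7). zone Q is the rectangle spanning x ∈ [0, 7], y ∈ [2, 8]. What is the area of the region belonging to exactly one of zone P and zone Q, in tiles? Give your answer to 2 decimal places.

|zone P∩zone Q|: x∈[0,6], y∈[2,7] → 6·5 = 30.
|zone P △ zone Q| = |zone P| + |zone Q| − 2·|zone P∩zone Q| = 36 + 42 − 60 = 18.00.

18.00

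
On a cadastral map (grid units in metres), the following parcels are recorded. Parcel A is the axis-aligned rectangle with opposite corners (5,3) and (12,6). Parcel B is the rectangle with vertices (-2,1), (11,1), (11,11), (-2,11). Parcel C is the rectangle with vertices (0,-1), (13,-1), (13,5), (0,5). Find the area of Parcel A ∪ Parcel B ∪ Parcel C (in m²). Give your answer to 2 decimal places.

165.00

By inclusion–exclusion:
Individual areas: |Parcel A| = 21, |Parcel B| = 130, |Parcel C| = 78.
|Parcel A∩Parcel B|: x∈[5,11], y∈[3,6] → 6·3 = 18.
|Parcel A∩Parcel C|: x∈[5,12], y∈[3,5] → 7·2 = 14.
|Parcel B∩Parcel C|: x∈[0,11], y∈[1,5] → 11·4 = 44.
|Parcel A∩Parcel B∩Parcel C| = 12.
|Parcel A ∪ Parcel B ∪ Parcel C| = 229 − 76 + 12 = 165.00.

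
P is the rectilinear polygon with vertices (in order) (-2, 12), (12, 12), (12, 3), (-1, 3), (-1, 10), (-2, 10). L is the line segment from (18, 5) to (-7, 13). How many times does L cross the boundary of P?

2

The segment meets the boundary at (-2,11.4), (12,6.92).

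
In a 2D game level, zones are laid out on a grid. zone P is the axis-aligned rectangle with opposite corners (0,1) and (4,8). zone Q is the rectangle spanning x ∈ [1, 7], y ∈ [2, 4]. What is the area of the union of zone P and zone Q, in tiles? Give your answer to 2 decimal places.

By inclusion–exclusion:
Individual areas: |zone P| = 28, |zone Q| = 12.
|zone P∩zone Q|: x∈[1,4], y∈[2,4] → 3·2 = 6.
|zone P ∪ zone Q| = 40 − 6 = 34.00.

34.00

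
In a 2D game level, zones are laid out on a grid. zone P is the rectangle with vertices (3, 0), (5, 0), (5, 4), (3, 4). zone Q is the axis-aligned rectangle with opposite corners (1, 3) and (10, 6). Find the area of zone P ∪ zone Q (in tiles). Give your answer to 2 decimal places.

33.00

By inclusion–exclusion:
Individual areas: |zone P| = 8, |zone Q| = 27.
|zone P∩zone Q|: x∈[3,5], y∈[3,4] → 2·1 = 2.
|zone P ∪ zone Q| = 35 − 2 = 33.00.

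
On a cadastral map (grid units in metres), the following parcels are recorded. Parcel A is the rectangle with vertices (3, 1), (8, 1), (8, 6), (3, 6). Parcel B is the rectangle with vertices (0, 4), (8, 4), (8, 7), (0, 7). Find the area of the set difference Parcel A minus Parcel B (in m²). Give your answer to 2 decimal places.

15.00

|Parcel A∩Parcel B|: x∈[3,8], y∈[4,6] → 5·2 = 10.
|Parcel A| = 25.
|Parcel A ∖ Parcel B| = |Parcel A| − |Parcel A∩Parcel B| = 25 − 10 = 15.00.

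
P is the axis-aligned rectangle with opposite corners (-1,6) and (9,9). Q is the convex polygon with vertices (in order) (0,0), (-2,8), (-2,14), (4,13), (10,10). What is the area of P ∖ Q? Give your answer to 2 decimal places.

|P| = 30, |P∩Q| = 25.5.
|P ∖ Q| = |P| − |P∩Q| = 30 − 25.5 = 4.50.

4.50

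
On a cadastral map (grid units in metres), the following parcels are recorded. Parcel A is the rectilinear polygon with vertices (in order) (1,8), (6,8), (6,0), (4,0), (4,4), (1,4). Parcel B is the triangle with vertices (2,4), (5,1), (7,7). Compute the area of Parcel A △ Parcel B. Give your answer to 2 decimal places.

22.40

|Parcel A| = 28, |Parcel B| = 12, |Parcel A∩Parcel B| = 8.8.
|Parcel A △ Parcel B| = |Parcel A| + |Parcel B| − 2·|Parcel A∩Parcel B| = 28 + 12 − 17.6 = 22.40.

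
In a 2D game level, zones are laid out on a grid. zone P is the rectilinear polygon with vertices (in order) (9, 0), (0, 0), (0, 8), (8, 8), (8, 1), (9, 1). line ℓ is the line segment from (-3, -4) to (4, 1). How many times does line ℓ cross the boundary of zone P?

The segment meets the boundary at (2.6,0).

1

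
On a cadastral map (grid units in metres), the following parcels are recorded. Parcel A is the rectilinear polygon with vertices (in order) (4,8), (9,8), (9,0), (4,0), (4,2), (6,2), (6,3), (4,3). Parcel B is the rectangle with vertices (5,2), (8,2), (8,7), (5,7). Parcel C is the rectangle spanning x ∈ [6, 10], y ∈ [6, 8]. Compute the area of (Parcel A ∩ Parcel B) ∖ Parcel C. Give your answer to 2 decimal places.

12.00

|Parcel A ∩ Parcel B| = 14.
|(Parcel A ∩ Parcel B) ∩ Parcel C| = 2.
|(Parcel A ∩ Parcel B) ∖ Parcel C| = 14 − 2 = 12.00.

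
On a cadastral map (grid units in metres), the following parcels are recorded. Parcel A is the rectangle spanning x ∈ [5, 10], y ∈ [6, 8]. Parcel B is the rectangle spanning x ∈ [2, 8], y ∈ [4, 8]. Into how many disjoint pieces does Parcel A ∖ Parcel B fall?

Parcel A ∖ Parcel B is a single connected region.

1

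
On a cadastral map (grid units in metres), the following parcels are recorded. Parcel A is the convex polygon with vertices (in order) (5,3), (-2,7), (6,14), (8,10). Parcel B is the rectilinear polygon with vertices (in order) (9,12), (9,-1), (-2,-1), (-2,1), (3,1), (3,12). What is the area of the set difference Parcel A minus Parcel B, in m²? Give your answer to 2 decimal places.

21.37

|Parcel A| = 53.5, |Parcel A∩Parcel B| = 32.1339.
|Parcel A ∖ Parcel B| = |Parcel A| − |Parcel A∩Parcel B| = 53.5 − 32.1339 = 21.37.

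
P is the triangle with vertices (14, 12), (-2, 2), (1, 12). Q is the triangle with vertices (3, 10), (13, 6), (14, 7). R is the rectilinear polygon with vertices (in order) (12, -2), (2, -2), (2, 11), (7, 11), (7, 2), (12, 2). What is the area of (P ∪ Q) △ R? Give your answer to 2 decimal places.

105.98

|P ∪ Q| = 70.3564.
|(P ∪ Q) ∩ R| = 24.6875.
|(P ∪ Q) △ R| = 70.3564 + 85 − 49.375 = 105.98.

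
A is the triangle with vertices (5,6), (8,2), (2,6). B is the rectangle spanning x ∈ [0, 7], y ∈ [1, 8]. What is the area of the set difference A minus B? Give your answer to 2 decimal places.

|A| = 6, |A∩B| = 5.6667.
|A ∖ B| = |A| − |A∩B| = 6 − 5.6667 = 0.33.

0.33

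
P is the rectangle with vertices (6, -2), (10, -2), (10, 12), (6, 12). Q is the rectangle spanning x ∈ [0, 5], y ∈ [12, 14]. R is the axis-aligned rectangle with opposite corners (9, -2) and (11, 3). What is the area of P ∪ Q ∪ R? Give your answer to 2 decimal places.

71.00

By inclusion–exclusion:
Individual areas: |P| = 56, |Q| = 10, |R| = 10.
|P∩Q| = 0 (no overlap).
|P∩R|: x∈[9,10], y∈[-2,3] → 1·5 = 5.
|Q∩R| = 0 (no overlap).
|P∩Q∩R| = 0.
|P ∪ Q ∪ R| = 76 − 5 + 0 = 71.00.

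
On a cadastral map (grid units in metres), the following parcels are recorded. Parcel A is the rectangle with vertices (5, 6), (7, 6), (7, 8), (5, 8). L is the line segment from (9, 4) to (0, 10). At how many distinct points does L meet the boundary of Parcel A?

The segment meets the boundary at (5,6.667), (6,6).

2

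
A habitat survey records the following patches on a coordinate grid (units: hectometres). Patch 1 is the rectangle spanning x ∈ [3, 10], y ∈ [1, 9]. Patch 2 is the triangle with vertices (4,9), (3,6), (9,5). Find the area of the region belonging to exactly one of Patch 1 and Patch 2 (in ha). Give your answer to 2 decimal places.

|Patch 1| = 56, |Patch 2| = 9.5, |Patch 1∩Patch 2| = 9.5.
|Patch 1 △ Patch 2| = |Patch 1| + |Patch 2| − 2·|Patch 1∩Patch 2| = 56 + 9.5 − 19 = 46.50.

46.50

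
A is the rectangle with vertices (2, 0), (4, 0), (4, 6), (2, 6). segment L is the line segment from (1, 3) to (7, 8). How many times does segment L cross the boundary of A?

The segment meets the boundary at (4,5.5), (2,3.833).

2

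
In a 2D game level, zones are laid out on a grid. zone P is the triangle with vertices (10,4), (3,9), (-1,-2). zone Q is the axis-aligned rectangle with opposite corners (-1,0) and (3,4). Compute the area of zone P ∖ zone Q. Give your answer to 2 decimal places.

|zone P| = 48.5, |zone P∩zone Q| = 10.1515.
|zone P ∖ zone Q| = |zone P| − |zone P∩zone Q| = 48.5 − 10.1515 = 38.35.

38.35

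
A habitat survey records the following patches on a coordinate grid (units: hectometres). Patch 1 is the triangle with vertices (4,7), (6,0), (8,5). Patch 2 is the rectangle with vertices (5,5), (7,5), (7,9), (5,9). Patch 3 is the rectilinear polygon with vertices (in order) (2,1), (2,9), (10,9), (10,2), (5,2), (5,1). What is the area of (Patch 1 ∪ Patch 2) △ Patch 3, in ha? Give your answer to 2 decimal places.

43.74

|Patch 1 ∪ Patch 2| = 18.
|(Patch 1 ∪ Patch 2) ∩ Patch 3| = 16.6286.
|(Patch 1 ∪ Patch 2) △ Patch 3| = 18 + 59 − 33.2571 = 43.74.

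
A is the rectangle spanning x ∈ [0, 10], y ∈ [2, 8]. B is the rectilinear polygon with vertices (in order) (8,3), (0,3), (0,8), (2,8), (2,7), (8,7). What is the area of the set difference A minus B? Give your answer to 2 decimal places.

|A| = 60, |A∩B| = 34.
|A ∖ B| = |A| − |A∩B| = 60 − 34 = 26.00.

26.00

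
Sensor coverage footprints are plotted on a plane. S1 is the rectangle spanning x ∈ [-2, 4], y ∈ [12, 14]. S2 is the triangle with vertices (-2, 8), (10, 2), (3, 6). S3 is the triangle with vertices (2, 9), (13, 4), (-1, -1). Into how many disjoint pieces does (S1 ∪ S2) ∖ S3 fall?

3

(S1 ∪ S2) ∖ S3 splits into 3 disjoint pieces (area 12, area 0.5314, area 0.0387).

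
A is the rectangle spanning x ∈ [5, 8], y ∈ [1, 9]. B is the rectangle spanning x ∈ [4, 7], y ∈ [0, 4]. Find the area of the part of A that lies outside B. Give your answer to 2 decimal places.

|A∩B|: x∈[5,7], y∈[1,4] → 2·3 = 6.
|A| = 24.
|A ∖ B| = |A| − |A∩B| = 24 − 6 = 18.00.

18.00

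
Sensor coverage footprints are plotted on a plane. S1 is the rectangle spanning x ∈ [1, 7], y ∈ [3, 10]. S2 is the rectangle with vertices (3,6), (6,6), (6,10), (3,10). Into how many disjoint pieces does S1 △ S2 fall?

1

S1 △ S2 is a single connected region.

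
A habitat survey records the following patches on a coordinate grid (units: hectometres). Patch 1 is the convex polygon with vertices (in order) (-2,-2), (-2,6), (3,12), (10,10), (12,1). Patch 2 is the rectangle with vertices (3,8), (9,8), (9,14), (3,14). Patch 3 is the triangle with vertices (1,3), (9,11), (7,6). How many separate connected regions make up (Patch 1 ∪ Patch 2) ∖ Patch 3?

(Patch 1 ∪ Patch 2) ∖ Patch 3 is a single connected region.

1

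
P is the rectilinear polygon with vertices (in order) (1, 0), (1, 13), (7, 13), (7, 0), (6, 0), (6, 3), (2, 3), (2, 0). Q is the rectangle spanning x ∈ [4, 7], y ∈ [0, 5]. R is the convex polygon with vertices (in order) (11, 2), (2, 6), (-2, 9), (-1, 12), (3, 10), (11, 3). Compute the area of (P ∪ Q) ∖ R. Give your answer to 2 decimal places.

48.82

|P ∪ Q| = 72.
|(P ∪ Q) ∩ R| = 23.1806.
|(P ∪ Q) ∖ R| = 72 − 23.1806 = 48.82.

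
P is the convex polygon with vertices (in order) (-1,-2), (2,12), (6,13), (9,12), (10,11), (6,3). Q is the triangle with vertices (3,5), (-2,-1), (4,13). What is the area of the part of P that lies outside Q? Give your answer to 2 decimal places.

|P| = 82.5, |P∩Q| = 14.7066.
|P ∖ Q| = |P| − |P∩Q| = 82.5 − 14.7066 = 67.79.

67.79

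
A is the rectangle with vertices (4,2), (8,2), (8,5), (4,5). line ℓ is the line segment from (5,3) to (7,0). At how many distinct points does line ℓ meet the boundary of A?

1

The segment meets the boundary at (5.667,2).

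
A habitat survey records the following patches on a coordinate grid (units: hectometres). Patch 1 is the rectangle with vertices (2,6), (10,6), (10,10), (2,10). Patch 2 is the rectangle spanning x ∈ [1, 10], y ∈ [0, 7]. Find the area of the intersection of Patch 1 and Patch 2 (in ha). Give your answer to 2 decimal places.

8.00

|Patch 1∩Patch 2|: x∈[2,10], y∈[6,7] → 8·1 = 8.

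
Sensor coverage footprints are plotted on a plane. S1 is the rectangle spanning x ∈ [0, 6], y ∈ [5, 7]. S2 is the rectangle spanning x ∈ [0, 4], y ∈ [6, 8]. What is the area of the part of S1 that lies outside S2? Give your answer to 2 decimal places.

|S1∩S2|: x∈[0,4], y∈[6,7] → 4·1 = 4.
|S1| = 12.
|S1 ∖ S2| = |S1| − |S1∩S2| = 12 − 4 = 8.00.

8.00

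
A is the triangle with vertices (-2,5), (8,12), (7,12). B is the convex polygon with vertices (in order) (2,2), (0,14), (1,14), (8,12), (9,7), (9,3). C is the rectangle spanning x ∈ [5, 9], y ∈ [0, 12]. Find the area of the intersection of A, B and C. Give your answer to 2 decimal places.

The intersection is the polygon with vertices (7,12), (8,12), (5,9.9), (5,10.444).
By the shoelace formula its area is 1.59.

1.59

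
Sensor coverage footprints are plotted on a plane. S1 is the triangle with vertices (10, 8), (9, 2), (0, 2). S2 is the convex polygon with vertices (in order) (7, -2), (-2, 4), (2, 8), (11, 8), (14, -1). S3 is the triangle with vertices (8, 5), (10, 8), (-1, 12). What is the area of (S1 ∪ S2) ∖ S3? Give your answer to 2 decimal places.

99.37

|S1 ∪ S2| = 108.1579.
|(S1 ∪ S2) ∩ S3| = 8.7857.
|(S1 ∪ S2) ∖ S3| = 108.1579 − 8.7857 = 99.37.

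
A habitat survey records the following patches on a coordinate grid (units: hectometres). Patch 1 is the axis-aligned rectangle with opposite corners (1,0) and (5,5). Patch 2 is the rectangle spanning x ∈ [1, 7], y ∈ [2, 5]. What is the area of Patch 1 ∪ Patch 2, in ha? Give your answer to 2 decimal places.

By inclusion–exclusion:
Individual areas: |Patch 1| = 20, |Patch 2| = 18.
|Patch 1∩Patch 2|: x∈[1,5], y∈[2,5] → 4·3 = 12.
|Patch 1 ∪ Patch 2| = 38 − 12 = 26.00.

26.00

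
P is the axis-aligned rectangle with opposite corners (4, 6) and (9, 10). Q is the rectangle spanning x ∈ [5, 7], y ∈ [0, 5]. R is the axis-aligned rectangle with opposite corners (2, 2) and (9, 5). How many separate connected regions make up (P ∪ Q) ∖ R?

2

(P ∪ Q) ∖ R splits into 2 disjoint pieces (area 20, area 4).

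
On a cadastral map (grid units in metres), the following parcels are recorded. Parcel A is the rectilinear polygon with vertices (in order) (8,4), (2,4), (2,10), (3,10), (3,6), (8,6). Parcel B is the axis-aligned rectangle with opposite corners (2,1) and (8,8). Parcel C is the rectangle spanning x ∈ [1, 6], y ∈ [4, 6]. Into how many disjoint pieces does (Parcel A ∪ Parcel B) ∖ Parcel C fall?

(Parcel A ∪ Parcel B) ∖ Parcel C is a single connected region.

1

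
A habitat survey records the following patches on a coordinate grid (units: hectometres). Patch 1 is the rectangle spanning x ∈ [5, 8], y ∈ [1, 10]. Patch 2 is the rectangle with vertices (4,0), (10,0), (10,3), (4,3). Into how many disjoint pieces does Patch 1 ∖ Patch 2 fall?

Patch 1 ∖ Patch 2 is a single connected region.

1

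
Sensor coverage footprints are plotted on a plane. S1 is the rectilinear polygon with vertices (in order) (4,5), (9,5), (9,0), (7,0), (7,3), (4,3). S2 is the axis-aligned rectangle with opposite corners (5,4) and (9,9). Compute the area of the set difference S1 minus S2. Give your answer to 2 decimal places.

|S1| = 16, |S1∩S2| = 4.
|S1 ∖ S2| = |S1| − |S1∩S2| = 16 − 4 = 12.00.

12.00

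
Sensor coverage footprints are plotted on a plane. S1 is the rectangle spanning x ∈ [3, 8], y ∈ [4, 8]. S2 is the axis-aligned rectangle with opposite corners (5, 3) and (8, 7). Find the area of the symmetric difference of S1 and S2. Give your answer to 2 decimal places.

|S1∩S2|: x∈[5,8], y∈[4,7] → 3·3 = 9.
|S1 △ S2| = |S1| + |S2| − 2·|S1∩S2| = 20 + 12 − 18 = 14.00.

14.00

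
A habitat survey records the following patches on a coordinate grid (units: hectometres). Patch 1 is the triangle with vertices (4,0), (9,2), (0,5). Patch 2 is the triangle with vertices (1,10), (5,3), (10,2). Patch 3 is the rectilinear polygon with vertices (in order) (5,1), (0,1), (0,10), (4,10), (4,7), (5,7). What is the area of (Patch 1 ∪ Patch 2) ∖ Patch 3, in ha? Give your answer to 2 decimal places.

|Patch 1 ∪ Patch 2| = 31.5441.
|(Patch 1 ∪ Patch 2) ∩ Patch 3| = 16.2205.
|(Patch 1 ∪ Patch 2) ∖ Patch 3| = 31.5441 − 16.2205 = 15.32.

15.32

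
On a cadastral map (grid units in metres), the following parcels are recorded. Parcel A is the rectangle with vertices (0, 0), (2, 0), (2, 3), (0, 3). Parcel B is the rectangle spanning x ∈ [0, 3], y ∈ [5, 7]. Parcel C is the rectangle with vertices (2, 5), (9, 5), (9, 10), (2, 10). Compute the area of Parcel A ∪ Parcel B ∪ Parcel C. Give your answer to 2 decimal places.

45.00

By inclusion–exclusion:
Individual areas: |Parcel A| = 6, |Parcel B| = 6, |Parcel C| = 35.
|Parcel A∩Parcel B| = 0 (no overlap).
|Parcel A∩Parcel C| = 0 (no overlap).
|Parcel B∩Parcel C|: x∈[2,3], y∈[5,7] → 1·2 = 2.
|Parcel A∩Parcel B∩Parcel C| = 0.
|Parcel A ∪ Parcel B ∪ Parcel C| = 47 − 2 + 0 = 45.00.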